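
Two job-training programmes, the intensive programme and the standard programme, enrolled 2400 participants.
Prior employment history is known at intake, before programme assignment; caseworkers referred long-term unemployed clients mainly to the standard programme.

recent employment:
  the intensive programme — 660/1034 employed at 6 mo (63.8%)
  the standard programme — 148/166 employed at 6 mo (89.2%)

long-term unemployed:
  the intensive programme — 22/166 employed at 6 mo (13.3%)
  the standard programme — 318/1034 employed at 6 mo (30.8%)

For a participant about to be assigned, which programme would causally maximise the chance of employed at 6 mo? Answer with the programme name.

Here prior employment history is a common cause — it drives both which programme a case falls under and the outcome. The crude comparison mixes populations; the stratum-specific rates are the causally relevant ones.
Within each level — recent employment: 63.8% vs 89.2%; long-term unemployed: 13.3% vs 30.8% — the standard programme is higher every time.

the standard programme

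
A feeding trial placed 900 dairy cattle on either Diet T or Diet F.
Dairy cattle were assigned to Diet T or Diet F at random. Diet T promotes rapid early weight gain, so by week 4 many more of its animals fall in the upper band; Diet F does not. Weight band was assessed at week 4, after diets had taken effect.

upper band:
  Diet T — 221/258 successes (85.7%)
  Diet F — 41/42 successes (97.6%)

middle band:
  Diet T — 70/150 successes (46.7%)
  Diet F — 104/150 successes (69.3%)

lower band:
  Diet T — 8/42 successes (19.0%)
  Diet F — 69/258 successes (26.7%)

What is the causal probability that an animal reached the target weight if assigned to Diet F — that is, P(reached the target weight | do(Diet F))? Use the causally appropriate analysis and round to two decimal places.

0.48

Stratifying would compare diets among dairy cattle the diets themselves sorted into week-4 weight band groups — a form of selection on an intermediate. The unconditioned pooled rates give the total causal effect.
So P(outcome | do(Diet F)) is just the pooled rate for Diet F: 214/450 = 0.476.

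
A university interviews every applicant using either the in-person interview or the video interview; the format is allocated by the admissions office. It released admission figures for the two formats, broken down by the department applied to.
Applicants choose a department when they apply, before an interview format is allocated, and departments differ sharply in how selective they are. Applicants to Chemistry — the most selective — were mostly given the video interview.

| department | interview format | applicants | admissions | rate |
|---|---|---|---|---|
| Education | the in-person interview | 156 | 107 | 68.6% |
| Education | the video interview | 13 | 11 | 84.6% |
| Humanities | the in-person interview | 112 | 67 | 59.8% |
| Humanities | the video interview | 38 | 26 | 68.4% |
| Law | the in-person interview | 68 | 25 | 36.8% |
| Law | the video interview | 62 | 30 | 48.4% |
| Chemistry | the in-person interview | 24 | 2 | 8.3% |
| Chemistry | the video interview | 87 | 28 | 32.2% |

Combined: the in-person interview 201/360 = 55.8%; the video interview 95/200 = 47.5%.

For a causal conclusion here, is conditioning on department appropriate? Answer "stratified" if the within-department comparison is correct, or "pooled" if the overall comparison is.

Department differs across interview formats for reasons unrelated to any effect of the interview format itself, and it separately predicts the outcome — a classic confounder. We must compare within department levels.
Within each level — Education: 68.6% vs 84.6%; Humanities: 59.8% vs 68.4%; Law: 36.8% vs 48.4%; Chemistry: 8.3% vs 32.2% — the video interview is higher every time.

stratified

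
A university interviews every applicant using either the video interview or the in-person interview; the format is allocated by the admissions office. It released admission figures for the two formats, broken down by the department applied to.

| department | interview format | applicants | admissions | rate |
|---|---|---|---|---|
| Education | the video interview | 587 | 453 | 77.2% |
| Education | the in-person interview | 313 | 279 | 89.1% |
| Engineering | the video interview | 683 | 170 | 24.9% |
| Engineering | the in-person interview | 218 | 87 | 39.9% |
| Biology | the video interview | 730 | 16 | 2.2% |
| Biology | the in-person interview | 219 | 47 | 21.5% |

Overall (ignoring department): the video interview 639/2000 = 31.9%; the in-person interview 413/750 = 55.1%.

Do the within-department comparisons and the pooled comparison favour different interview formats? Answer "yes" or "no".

Within each department level (Education 77.2% vs 89.1%; Engineering 24.9% vs 39.9%; Biology 2.2% vs 21.5%), the in-person interview has the higher rate every time. Pooled: 31.9% vs 55.1% — the in-person interview has the higher rate overall. They agree.

no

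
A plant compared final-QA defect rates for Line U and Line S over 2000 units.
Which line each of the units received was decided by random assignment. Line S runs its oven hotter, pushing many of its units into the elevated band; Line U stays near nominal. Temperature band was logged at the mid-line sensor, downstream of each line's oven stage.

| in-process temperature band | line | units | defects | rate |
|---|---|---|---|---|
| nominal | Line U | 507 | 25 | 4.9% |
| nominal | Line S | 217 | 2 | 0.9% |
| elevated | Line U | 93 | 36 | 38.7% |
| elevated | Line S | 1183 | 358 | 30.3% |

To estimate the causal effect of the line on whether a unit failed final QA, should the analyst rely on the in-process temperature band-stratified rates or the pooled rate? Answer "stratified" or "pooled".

Stratifying would compare lines among units the lines themselves sorted into in-process temperature band groups — a form of selection on an intermediate. The unconditioned pooled rates give the total causal effect.
Pooled: Line U 10.2% vs Line S 25.7%; Line U is lower overall.

pooled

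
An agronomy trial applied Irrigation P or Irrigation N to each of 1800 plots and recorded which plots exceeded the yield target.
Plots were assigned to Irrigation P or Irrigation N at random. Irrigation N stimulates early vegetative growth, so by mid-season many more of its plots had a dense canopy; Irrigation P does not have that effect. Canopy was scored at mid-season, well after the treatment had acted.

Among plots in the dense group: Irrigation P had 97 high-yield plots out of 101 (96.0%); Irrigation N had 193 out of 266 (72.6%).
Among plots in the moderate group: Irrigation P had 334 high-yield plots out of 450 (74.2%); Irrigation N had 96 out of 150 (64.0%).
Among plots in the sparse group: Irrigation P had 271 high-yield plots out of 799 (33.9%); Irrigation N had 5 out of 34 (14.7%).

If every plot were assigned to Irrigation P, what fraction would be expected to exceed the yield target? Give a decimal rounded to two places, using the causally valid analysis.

0.52

Mid-season canopy lies on the pathway irrigation → mid-season canopy → outcome, so adjusting for it blocks the indirect effect. For the total causal effect of irrigation, use the unadjusted pooled rates.
So P(outcome | do(Irrigation P)) is just the pooled rate for Irrigation P: 702/1350 = 0.520.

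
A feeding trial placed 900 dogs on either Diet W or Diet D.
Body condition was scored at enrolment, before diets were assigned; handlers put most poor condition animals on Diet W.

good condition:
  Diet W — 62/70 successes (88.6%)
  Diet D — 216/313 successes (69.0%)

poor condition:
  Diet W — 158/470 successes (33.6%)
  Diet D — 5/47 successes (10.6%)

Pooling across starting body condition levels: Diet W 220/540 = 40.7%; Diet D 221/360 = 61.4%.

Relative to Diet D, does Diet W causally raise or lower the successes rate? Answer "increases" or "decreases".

increases

The starting body condition-specific comparison favours Diet W throughout, but the pooled figures favour Diet D. The question is whether to condition on starting body condition.
Starting body condition satisfies the back-door criterion: it is not a descendant of the diet, and it blocks the spurious path from diet to outcome. Adjusting for it (i.e., using the within-starting body condition rates) gives the causal effect.
Within each level — good condition: 88.6% vs 69.0%; poor condition: 33.6% vs 10.6% — Diet W is higher every time.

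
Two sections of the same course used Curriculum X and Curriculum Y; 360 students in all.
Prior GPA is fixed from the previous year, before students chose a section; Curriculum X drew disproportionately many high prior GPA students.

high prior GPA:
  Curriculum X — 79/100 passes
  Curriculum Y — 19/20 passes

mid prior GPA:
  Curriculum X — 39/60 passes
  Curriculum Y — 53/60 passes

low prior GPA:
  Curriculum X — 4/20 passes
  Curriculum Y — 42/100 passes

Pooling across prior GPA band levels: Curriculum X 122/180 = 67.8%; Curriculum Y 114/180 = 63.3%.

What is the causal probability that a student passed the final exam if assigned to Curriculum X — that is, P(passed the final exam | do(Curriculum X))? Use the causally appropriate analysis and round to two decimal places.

The stratified and pooled comparisons disagree (Curriculum Y wins within each prior GPA band; Curriculum X wins overall), so the answer turns on the causal role of prior GPA band.
Nothing the teaching method does changes prior GPA band; the imbalance is an allocation artefact. With prior GPA band also predicting the outcome, the pooled figure is confounded, and the within-stratum comparison is the causal one.
Standardising Curriculum X to the population prior GPA band mix: 0.333·79/100 + 0.333·39/60 + 0.333·4/20 = 0.547.

0.55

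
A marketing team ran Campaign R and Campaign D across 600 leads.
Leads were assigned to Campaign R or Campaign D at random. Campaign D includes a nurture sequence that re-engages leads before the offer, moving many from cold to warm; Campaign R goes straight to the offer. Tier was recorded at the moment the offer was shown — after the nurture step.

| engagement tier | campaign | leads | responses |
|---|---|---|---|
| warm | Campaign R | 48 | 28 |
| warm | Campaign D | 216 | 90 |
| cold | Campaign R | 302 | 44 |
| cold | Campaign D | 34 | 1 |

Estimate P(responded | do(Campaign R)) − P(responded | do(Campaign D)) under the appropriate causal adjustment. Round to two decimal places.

-0.16

Because the campaign influences engagement tier, engagement tier is a post-treatment mediator, not a confounder. Stratifying on it would bias the estimate; the causal effect is the crude pooled difference.
The causal difference is the pooled difference: 0.206 − 0.364 = -0.158.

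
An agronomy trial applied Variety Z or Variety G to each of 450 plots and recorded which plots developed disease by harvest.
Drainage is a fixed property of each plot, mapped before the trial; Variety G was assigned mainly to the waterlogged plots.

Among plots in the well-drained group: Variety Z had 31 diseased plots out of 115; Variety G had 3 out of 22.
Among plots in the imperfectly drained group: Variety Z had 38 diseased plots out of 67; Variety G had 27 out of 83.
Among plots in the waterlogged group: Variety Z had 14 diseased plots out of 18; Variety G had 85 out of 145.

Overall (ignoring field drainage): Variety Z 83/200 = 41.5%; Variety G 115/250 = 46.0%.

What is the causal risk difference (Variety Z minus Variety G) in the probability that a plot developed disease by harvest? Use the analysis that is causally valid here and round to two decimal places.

+0.19

Within every field drainage level Variety G has the lower rate, yet pooled Variety Z does — Simpson's reversal.
Field drainage satisfies the back-door criterion: it is not a descendant of the variety, and it blocks the spurious path from variety to outcome. Adjusting for it (i.e., using the within-field drainage rates) gives the causal effect.
Adjusting over the population distribution of field drainage: 0.304·(0.270−0.136) + 0.333·(0.567−0.325) + 0.362·(0.778−0.586) = +0.191.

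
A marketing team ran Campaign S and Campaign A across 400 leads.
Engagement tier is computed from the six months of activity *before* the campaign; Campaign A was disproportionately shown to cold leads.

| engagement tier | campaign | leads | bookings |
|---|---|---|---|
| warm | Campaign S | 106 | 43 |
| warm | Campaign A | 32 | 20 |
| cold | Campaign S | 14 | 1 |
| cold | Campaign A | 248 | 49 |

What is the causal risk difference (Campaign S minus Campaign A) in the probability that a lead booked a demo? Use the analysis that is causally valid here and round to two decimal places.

Within every engagement tier level Campaign A has the higher rate, yet pooled Campaign S does — Simpson's reversal.
The imbalance in engagement tier arose from how leads were allocated, not from anything the campaign did; and engagement tier independently affects the outcome. The pooled gap is confounded — condition on engagement tier.
Adjusting over the population distribution of engagement tier: 0.345·(0.406−0.625) + 0.655·(0.071−0.198) = -0.158.

-0.16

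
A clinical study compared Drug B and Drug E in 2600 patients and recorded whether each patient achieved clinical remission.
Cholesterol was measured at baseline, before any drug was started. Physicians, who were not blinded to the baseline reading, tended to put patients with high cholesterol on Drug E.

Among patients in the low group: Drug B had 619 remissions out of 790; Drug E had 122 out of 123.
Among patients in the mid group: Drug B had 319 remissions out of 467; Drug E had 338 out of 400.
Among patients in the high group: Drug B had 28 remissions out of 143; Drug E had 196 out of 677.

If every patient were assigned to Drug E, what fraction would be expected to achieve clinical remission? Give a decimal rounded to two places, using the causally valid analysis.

0.72

The imbalance in cholesterol arose from how patients were allocated, not from anything the drug did; and cholesterol independently affects the outcome. The pooled gap is confounded — condition on cholesterol.
Standardising Drug E to the population cholesterol mix: 0.351·122/123 + 0.333·338/400 + 0.315·196/677 = 0.721.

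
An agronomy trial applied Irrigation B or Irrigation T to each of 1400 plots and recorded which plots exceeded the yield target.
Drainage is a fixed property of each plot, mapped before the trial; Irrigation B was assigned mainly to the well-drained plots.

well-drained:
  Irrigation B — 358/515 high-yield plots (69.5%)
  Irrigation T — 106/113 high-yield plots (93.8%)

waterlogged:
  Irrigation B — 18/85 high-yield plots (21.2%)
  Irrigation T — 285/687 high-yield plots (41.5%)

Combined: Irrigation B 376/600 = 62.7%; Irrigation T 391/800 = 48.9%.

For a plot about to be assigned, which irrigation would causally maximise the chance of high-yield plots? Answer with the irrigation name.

Irrigation T

Irrigation T is higher inside every field drainage stratum but Irrigation B is higher in aggregate. Whether to stratify depends on how field drainage relates to the irrigation.
The imbalance in field drainage arose from how plots were allocated, not from anything the irrigation did; and field drainage independently affects the outcome. The pooled gap is confounded — condition on field drainage.
Within each level — well-drained: 69.5% vs 93.8%; waterlogged: 21.2% vs 41.5% — Irrigation T is higher every time.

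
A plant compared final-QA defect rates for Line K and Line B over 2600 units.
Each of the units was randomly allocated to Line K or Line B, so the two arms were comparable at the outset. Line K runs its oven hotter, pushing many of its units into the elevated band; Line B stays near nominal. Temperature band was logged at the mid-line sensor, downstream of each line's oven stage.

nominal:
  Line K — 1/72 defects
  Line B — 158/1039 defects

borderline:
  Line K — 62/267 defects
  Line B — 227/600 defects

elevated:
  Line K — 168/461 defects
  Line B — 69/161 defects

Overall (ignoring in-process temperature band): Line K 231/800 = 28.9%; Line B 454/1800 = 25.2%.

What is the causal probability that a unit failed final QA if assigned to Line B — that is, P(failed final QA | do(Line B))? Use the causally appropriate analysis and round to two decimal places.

0.25

Line K is lower inside every in-process temperature band stratum but Line B is lower in aggregate. Whether to stratify depends on how in-process temperature band relates to the line.
In-process temperature band lies on the pathway line → in-process temperature band → outcome, so adjusting for it blocks the indirect effect. For the total causal effect of line, use the unadjusted pooled rates.
So P(outcome | do(Line B)) is just the pooled rate for Line B: 454/1800 = 0.252.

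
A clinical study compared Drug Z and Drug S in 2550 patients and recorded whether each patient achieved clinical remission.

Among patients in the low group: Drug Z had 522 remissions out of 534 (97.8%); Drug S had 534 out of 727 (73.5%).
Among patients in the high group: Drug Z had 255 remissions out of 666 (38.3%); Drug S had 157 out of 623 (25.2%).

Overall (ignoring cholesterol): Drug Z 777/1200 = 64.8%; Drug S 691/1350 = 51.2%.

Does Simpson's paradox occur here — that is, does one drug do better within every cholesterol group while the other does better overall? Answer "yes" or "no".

no

Within each cholesterol level (low 97.8% vs 73.5%; high 38.3% vs 25.2%), Drug Z has the higher rate every time. Pooled: 64.8% vs 51.2% — Drug Z has the higher rate overall. They agree.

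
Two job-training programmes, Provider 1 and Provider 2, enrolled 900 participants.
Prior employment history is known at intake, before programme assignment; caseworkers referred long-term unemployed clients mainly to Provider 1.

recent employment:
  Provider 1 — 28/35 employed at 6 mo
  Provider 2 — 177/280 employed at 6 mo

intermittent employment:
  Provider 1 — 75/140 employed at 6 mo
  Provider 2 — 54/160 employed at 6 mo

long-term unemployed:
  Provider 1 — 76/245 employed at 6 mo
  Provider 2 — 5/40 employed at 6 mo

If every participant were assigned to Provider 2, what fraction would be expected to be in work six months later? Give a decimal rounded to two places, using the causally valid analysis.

Since prior employment history is a pre-existing factor (not a product of the programme) and it affects the outcome on its own, it is a confounder. The stratified rates, not the pooled rate, identify the causal effect.
Standardising Provider 2 to the population prior employment history mix: 0.350·177/280 + 0.333·54/160 + 0.317·5/40 = 0.373.

0.37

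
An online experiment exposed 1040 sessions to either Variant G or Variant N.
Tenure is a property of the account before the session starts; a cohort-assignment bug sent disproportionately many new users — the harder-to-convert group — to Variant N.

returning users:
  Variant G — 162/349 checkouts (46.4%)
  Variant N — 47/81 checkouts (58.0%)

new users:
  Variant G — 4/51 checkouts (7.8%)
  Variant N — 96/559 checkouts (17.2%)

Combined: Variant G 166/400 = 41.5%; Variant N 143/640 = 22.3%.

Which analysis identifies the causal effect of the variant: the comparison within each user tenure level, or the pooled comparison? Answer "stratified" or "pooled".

stratified

User tenure differs across variants for reasons unrelated to any effect of the variant itself, and it separately predicts the outcome — a classic confounder. We must compare within user tenure levels.
Within each level — returning users: 46.4% vs 58.0%; new users: 7.8% vs 17.2% — Variant N is higher every time.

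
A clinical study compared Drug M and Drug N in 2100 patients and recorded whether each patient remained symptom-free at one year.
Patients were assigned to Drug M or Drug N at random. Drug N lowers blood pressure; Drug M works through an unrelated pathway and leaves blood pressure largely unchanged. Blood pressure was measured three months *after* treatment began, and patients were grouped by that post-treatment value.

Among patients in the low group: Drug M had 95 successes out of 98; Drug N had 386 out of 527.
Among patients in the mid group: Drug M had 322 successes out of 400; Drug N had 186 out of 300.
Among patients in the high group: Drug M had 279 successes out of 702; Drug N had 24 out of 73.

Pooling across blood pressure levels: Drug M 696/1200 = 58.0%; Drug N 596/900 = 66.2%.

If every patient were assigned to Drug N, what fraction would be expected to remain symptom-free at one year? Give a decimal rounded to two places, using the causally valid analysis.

The stratified and pooled comparisons disagree (Drug M wins within each blood pressure; Drug N wins overall), so the answer turns on the causal role of blood pressure.
Blood pressure lies on the pathway drug → blood pressure → outcome, so adjusting for it blocks the indirect effect. For the total causal effect of drug, use the unadjusted pooled rates.
So P(outcome | do(Drug N)) is just the pooled rate for Drug N: 596/900 = 0.662.

0.66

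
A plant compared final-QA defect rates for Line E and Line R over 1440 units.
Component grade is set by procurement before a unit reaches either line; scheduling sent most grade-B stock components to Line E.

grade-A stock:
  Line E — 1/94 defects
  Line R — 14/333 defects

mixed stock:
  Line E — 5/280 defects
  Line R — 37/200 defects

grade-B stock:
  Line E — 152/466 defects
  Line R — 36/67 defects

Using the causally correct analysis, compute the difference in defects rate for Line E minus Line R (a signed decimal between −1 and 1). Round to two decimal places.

-0.14

Nothing the line does changes component grade; the imbalance is an allocation artefact. With component grade also predicting the outcome, the pooled figure is confounded, and the within-stratum comparison is the causal one.
Adjusting over the population distribution of component grade: 0.297·(0.011−0.042) + 0.333·(0.018−0.185) + 0.370·(0.326−0.537) = -0.143.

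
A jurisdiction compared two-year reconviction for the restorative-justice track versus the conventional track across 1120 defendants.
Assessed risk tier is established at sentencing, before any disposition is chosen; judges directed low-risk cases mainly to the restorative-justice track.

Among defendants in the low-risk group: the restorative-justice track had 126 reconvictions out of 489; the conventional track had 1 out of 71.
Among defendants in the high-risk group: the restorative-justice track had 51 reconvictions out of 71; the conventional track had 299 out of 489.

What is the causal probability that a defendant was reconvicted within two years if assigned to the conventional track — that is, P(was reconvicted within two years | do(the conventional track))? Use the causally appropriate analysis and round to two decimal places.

0.31

Since assessed risk tier is a pre-existing factor (not a product of the disposition) and it affects the outcome on its own, it is a confounder. The stratified rates, not the pooled rate, identify the causal effect.
Standardising the conventional track to the population assessed risk tier mix: 0.500·1/71 + 0.500·299/489 = 0.313.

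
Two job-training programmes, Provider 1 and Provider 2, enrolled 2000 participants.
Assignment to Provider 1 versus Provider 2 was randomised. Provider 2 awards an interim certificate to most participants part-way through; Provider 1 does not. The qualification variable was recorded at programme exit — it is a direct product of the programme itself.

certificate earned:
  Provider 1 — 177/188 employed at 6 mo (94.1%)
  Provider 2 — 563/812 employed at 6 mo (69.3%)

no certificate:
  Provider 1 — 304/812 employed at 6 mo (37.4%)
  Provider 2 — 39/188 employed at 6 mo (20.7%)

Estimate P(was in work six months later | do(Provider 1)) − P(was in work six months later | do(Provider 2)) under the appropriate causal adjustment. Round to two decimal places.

-0.12

Qualification attained during the programme is downstream of the programme. One should not condition on a consequence of treatment, so the overall rates are the right comparison.
The causal difference is the pooled difference: 0.481 − 0.602 = -0.121.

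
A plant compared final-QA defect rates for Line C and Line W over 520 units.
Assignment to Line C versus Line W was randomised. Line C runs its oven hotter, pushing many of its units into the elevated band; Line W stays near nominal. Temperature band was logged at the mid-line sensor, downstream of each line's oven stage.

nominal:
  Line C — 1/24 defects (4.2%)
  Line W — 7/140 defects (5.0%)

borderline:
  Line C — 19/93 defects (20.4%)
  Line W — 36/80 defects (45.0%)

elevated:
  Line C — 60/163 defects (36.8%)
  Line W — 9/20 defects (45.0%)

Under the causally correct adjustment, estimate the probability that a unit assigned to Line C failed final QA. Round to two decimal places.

0.29

Within every in-process temperature band level Line C has the lower rate, yet pooled Line W does — Simpson's reversal.
Stratifying would compare lines among units the lines themselves sorted into in-process temperature band groups — a form of selection on an intermediate. The unconditioned pooled rates give the total causal effect.
So P(outcome | do(Line C)) is just the pooled rate for Line C: 80/280 = 0.286.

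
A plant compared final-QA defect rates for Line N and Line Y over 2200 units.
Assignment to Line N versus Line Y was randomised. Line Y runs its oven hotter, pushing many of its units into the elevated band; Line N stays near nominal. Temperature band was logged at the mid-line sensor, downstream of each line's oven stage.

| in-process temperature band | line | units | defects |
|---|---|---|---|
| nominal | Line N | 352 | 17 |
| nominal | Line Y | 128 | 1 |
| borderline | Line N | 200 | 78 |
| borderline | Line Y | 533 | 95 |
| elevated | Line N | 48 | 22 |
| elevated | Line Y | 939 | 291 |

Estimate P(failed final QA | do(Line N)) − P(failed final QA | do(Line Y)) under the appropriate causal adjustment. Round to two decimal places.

In-process temperature band is recorded after the line and is itself shifted by it — it sits on the causal path from line to outcome. Conditioning on a mediator would strip out part of the effect we want; the pooled comparison gives the total causal effect.
The causal difference is the pooled difference: 0.195 − 0.242 = -0.047.

-0.05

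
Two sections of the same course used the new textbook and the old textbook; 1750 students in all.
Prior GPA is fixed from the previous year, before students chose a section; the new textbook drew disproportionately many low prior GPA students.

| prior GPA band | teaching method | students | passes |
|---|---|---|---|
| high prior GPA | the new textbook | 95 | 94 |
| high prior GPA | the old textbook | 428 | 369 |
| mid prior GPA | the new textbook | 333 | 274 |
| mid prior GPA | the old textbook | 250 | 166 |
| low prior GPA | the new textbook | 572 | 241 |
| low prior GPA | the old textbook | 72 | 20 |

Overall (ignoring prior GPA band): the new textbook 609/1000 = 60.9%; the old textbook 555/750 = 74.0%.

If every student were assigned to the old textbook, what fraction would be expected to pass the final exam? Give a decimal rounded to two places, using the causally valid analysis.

0.58

The prior GPA band-specific comparison favours the new textbook throughout, but the pooled figures favour the old textbook. The question is whether to condition on prior GPA band.
Here prior GPA band is a common cause — it drives both which teaching method a case falls under and the outcome. The crude comparison mixes populations; the stratum-specific rates are the causally relevant ones.
Standardising the old textbook to the population prior GPA band mix: 0.299·369/428 + 0.333·166/250 + 0.368·20/72 = 0.581.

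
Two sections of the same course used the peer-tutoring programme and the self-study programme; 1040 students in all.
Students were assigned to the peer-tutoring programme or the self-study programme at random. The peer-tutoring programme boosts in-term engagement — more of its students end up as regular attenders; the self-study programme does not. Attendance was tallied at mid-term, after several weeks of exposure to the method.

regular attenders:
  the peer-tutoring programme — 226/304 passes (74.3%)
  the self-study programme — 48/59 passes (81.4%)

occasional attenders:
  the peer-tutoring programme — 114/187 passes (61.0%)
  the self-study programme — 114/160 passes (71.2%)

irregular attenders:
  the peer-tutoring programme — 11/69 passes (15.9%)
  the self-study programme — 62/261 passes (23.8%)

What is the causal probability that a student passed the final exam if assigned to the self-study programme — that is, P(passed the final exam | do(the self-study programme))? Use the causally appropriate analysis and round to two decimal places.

The distribution of mid-term attendance is itself part of what the teaching method does — it is an intermediate outcome. Holding it fixed would remove that part of the effect; the total effect is the pooled difference.
So P(outcome | do(the self-study programme)) is just the pooled rate for the self-study programme: 224/480 = 0.467.

0.47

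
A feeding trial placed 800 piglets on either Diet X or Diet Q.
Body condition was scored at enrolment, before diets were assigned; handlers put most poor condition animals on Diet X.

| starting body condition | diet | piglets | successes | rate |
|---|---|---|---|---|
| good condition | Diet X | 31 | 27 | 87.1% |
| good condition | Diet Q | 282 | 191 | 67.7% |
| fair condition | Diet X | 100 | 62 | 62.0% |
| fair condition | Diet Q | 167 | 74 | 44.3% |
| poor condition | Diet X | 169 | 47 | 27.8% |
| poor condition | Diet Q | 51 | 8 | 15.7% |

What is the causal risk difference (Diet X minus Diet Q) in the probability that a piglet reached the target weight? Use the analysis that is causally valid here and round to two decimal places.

+0.17

Nothing the diet does changes starting body condition; the imbalance is an allocation artefact. With starting body condition also predicting the outcome, the pooled figure is confounded, and the within-stratum comparison is the causal one.
Adjusting over the population distribution of starting body condition: 0.391·(0.871−0.677) + 0.334·(0.620−0.443) + 0.275·(0.278−0.157) = +0.168.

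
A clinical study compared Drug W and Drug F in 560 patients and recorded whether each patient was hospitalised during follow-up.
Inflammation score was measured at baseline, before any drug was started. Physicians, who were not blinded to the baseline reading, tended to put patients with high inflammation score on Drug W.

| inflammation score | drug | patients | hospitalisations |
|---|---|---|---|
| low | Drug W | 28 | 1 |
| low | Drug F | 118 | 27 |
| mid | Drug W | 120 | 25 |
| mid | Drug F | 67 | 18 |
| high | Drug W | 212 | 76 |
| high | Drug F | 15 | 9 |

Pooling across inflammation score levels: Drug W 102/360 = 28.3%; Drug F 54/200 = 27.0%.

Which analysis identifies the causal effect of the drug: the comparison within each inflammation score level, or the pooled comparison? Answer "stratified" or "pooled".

stratified

Nothing the drug does changes inflammation score; the imbalance is an allocation artefact. With inflammation score also predicting the outcome, the pooled figure is confounded, and the within-stratum comparison is the causal one.
Within each level — low: 3.6% vs 22.9%; mid: 20.8% vs 26.9%; high: 35.8% vs 60.0% — Drug W is lower every time.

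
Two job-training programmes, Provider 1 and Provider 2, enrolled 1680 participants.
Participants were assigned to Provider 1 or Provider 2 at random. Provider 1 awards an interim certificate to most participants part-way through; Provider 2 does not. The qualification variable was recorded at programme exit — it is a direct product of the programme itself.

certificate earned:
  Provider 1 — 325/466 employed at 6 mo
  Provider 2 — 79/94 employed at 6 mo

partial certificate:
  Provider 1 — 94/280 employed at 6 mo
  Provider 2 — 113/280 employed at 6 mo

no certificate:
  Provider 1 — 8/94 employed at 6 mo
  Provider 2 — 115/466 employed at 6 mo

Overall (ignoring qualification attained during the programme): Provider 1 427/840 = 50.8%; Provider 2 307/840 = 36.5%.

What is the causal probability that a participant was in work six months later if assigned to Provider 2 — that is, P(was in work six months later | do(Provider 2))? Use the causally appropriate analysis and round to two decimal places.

The distribution of qualification attained during the programme is itself part of what the programme does — it is an intermediate outcome. Holding it fixed would remove that part of the effect; the total effect is the pooled difference.
So P(outcome | do(Provider 2)) is just the pooled rate for Provider 2: 307/840 = 0.365.

0.37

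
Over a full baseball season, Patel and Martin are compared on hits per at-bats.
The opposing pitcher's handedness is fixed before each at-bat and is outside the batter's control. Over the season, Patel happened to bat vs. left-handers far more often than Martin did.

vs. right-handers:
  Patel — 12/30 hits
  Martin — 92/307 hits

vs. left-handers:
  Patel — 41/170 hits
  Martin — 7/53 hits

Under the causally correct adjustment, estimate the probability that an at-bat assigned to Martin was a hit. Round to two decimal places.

The pitcher handedness-specific comparison favours Patel throughout, but the pooled figures favour Martin. The question is whether to condition on pitcher handedness.
Pitcher handedness satisfies the back-door criterion: it is not a descendant of the player, and it blocks the spurious path from player to outcome. Adjusting for it (i.e., using the within-pitcher handedness rates) gives the causal effect.
Standardising Martin to the population pitcher handedness mix: 0.602·92/307 + 0.398·7/53 = 0.233.

0.23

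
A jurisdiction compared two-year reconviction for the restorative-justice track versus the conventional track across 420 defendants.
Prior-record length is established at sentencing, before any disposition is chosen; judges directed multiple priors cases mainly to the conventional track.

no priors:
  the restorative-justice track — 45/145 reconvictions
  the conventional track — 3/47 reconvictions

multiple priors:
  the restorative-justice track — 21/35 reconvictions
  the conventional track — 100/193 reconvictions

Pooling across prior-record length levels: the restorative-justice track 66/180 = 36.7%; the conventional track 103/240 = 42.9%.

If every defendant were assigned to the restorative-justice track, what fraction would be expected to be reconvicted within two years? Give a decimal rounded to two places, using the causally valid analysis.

0.47

the conventional track is lower inside every prior-record length stratum but the restorative-justice track is lower in aggregate. Whether to stratify depends on how prior-record length relates to the disposition.
Here prior-record length is a common cause — it drives both which disposition a case falls under and the outcome. The crude comparison mixes populations; the stratum-specific rates are the causally relevant ones.
Standardising the restorative-justice track to the population prior-record length mix: 0.457·45/145 + 0.543·21/35 = 0.468.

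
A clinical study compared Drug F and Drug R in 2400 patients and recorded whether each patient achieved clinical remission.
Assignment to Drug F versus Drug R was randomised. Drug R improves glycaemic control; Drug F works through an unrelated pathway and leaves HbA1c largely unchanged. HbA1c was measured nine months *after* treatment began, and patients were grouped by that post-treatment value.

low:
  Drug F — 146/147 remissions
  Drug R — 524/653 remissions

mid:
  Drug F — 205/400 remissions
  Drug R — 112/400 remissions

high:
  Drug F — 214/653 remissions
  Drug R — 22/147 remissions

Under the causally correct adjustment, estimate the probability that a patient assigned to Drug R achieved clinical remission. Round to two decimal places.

0.55

HbA1c here is a post-treatment variable shaped by the drug; conditioning on it would introduce bias rather than remove it. The overall comparison is the causal one.
So P(outcome | do(Drug R)) is just the pooled rate for Drug R: 658/1200 = 0.548.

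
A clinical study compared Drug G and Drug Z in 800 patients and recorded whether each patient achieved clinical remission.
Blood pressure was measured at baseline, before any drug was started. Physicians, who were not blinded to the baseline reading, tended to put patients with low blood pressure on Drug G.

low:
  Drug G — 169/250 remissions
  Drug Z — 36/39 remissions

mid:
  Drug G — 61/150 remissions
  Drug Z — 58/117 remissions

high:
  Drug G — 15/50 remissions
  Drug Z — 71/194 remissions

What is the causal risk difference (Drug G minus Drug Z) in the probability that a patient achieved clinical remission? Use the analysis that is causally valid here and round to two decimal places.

-0.14

Blood pressure is set before the drug has any effect — it is not caused by the drug — and it independently drives the outcome. That makes it a confounder, so the causal comparison is within blood pressure levels.
Adjusting over the population distribution of blood pressure: 0.361·(0.676−0.923) + 0.334·(0.407−0.496) + 0.305·(0.300−0.366) = -0.139.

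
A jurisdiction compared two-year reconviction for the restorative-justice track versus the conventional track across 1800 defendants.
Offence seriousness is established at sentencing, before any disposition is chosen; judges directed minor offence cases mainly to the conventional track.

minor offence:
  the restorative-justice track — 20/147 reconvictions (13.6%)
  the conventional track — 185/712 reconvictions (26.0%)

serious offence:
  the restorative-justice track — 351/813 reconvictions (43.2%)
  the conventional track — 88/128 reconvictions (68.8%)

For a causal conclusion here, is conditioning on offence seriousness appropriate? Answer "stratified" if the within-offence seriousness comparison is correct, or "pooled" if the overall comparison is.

Since offence seriousness is a pre-existing factor (not a product of the disposition) and it affects the outcome on its own, it is a confounder. The stratified rates, not the pooled rate, identify the causal effect.
Within each level — minor offence: 13.6% vs 26.0%; serious offence: 43.2% vs 68.8% — the restorative-justice track is lower every time.

stratified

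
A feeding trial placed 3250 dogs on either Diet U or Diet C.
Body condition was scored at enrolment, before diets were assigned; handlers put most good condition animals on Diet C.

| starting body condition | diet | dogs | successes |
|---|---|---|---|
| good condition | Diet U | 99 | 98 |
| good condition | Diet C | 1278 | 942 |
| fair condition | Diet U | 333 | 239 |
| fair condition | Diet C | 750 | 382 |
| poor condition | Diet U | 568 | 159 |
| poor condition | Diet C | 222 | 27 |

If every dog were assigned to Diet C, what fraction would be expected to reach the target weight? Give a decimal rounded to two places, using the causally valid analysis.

Within every starting body condition level Diet U has the higher rate, yet pooled Diet C does — Simpson's reversal.
Starting body condition differs across diets for reasons unrelated to any effect of the diet itself, and it separately predicts the outcome — a classic confounder. We must compare within starting body condition levels.
Standardising Diet C to the population starting body condition mix: 0.424·942/1278 + 0.333·382/750 + 0.243·27/222 = 0.512.

0.51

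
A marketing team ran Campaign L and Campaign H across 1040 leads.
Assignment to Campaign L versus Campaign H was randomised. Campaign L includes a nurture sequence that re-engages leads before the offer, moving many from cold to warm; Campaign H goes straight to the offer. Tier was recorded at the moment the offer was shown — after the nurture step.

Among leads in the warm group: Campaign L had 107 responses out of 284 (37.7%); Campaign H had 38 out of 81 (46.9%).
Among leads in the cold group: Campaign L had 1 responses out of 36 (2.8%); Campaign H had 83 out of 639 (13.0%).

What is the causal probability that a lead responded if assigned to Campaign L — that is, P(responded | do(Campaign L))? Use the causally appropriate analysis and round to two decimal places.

0.34

Engagement tier is downstream of the campaign. One should not condition on a consequence of treatment, so the overall rates are the right comparison.
So P(outcome | do(Campaign L)) is just the pooled rate for Campaign L: 108/320 = 0.338.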